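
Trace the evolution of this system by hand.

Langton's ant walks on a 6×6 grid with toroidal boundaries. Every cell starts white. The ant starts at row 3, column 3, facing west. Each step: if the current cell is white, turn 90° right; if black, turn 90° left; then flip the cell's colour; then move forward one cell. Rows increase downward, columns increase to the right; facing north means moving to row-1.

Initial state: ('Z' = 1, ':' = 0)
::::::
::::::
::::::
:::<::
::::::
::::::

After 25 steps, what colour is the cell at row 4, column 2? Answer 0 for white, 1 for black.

[0] ::::::
::::::
::::::
:::<::
::::::
::::::
[1] ::::::
::::::
:::^::
:::Z::
::::::
::::::
[2] ::::::
::::::
:::Z>:
:::Z::
::::::
::::::
[3] ::::::
::::::
:::ZZ:
:::Zv:
::::::
::::::
[4] ::::::
::::::
:::ZZ:
:::<Z:
::::::
::::::
[5] ::::::
::::::
:::ZZ:
::::Z:
:::v::
::::::
[6] ::::::
::::::
:::ZZ:
::::Z:
::<Z::
::::::
[7] ::::::
::::::
:::ZZ:
::^:Z:
::ZZ::
::::::
[8] ::::::
::::::
:::ZZ:
::Z>Z:
::ZZ::
::::::
[9] ::::::
::::::
:::ZZ:
::ZZZ:
::Zv::
::::::
[10] ::::::
::::::
:::ZZ:
::ZZZ:
::Z:>:
::::::
[11] ::::::
::::::
:::ZZ:
::ZZZ:
::Z:Z:
::::v:
[12] ::::::
::::::
:::ZZ:
::ZZZ:
::Z:Z:
:::<Z:
[13] ::::::
::::::
:::ZZ:
::ZZZ:
::Z^Z:
:::ZZ:
[14] ::::::
::::::
:::ZZ:
::ZZZ:
::ZZ>:
:::ZZ:
[15] ::::::
::::::
:::ZZ:
::ZZ^:
::ZZ::
:::ZZ:
[16] ::::::
::::::
:::ZZ:
::Z<::
::ZZ::
:::ZZ:
[17] ::::::
::::::
:::ZZ:
::Z:::
::Zv::
:::ZZ:
[18] ::::::
::::::
:::ZZ:
::Z:::
::Z:>:
:::ZZ:
[19] ::::::
::::::
:::ZZ:
::Z:::
::Z:Z:
:::Zv:
[20] ::::::
::::::
:::ZZ:
::Z:::
::Z:Z:
:::Z:>
[21] :::::v
::::::
:::ZZ:
::Z:::
::Z:Z:
:::Z:Z
[22] ::::<Z
::::::
:::ZZ:
::Z:::
::Z:Z:
:::Z:Z
[23] ::::ZZ
::::::
:::ZZ:
::Z:::
::Z:Z:
:::Z^Z
[24] ::::ZZ
::::::
:::ZZ:
::Z:::
::Z:Z:
:::ZZ>
[25] ::::ZZ
::::::
:::ZZ:
::Z:::
::Z:Z^
:::ZZ:

1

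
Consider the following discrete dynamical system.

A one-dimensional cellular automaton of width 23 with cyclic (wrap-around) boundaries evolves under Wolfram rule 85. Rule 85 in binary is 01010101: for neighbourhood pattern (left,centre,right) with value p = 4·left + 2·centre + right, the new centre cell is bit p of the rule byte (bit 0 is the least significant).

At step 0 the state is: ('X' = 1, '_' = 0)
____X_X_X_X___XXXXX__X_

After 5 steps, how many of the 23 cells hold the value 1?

k=0  ____X_X_X_X___XXXXX__X_
k=1  XXX_X_X_X_XXX_____XX_XX
k=2  __X_X_X_X___XXXXX__X___
k=3  X_X_X_X_XXX_____XX_XXXX
k=4  X_X_X_X___XXXXX__X_____
k=5  X_X_X_XXX_____XX_XXXXX_

13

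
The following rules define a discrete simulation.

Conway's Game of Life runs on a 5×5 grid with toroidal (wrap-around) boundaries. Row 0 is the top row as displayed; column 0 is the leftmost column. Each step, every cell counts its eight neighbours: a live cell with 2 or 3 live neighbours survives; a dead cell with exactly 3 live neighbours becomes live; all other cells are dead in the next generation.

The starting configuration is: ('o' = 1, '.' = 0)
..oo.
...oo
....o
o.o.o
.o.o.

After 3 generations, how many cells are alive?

0) ..oo.
...oo
....o
o.o.o
.o.o.
1) .....
..o.o
.....
ooo.o
oo...
2) oo...
.....
..o.o
..o.o
..o.o
3) oo...
oo...
.....
ooo.o
..o.o

10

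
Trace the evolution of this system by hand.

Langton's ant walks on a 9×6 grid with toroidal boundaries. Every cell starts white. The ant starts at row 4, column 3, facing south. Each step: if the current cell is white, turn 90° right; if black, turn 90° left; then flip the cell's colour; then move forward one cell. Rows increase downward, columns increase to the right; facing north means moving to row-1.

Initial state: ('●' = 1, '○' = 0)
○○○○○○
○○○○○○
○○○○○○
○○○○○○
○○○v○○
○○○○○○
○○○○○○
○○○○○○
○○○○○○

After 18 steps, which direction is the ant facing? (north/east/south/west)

k=0  ○○○○○○
○○○○○○
○○○○○○
○○○○○○
○○○v○○
○○○○○○
○○○○○○
○○○○○○
○○○○○○
k=1  ○○○○○○
○○○○○○
○○○○○○
○○○○○○
○○<●○○
○○○○○○
○○○○○○
○○○○○○
○○○○○○
k=2  ○○○○○○
○○○○○○
○○○○○○
○○^○○○
○○●●○○
○○○○○○
○○○○○○
○○○○○○
○○○○○○
k=3  ○○○○○○
○○○○○○
○○○○○○
○○●>○○
○○●●○○
○○○○○○
○○○○○○
○○○○○○
○○○○○○
k=4  ○○○○○○
○○○○○○
○○○○○○
○○●●○○
○○●v○○
○○○○○○
○○○○○○
○○○○○○
○○○○○○
k=5  ○○○○○○
○○○○○○
○○○○○○
○○●●○○
○○●○>○
○○○○○○
○○○○○○
○○○○○○
○○○○○○
k=6  ○○○○○○
○○○○○○
○○○○○○
○○●●○○
○○●○●○
○○○○v○
○○○○○○
○○○○○○
○○○○○○
k=7  ○○○○○○
○○○○○○
○○○○○○
○○●●○○
○○●○●○
○○○<●○
○○○○○○
○○○○○○
○○○○○○
k=8  ○○○○○○
○○○○○○
○○○○○○
○○●●○○
○○●^●○
○○○●●○
○○○○○○
○○○○○○
○○○○○○
k=9  ○○○○○○
○○○○○○
○○○○○○
○○●●○○
○○●●>○
○○○●●○
○○○○○○
○○○○○○
○○○○○○
k=10  ○○○○○○
○○○○○○
○○○○○○
○○●●^○
○○●●○○
○○○●●○
○○○○○○
○○○○○○
○○○○○○
k=11  ○○○○○○
○○○○○○
○○○○○○
○○●●●>
○○●●○○
○○○●●○
○○○○○○
○○○○○○
○○○○○○
k=12  ○○○○○○
○○○○○○
○○○○○○
○○●●●●
○○●●○v
○○○●●○
○○○○○○
○○○○○○
○○○○○○
k=13  ○○○○○○
○○○○○○
○○○○○○
○○●●●●
○○●●<●
○○○●●○
○○○○○○
○○○○○○
○○○○○○
k=14  ○○○○○○
○○○○○○
○○○○○○
○○●●^●
○○●●●●
○○○●●○
○○○○○○
○○○○○○
○○○○○○
k=15  ○○○○○○
○○○○○○
○○○○○○
○○●<○●
○○●●●●
○○○●●○
○○○○○○
○○○○○○
○○○○○○
k=16  ○○○○○○
○○○○○○
○○○○○○
○○●○○●
○○●v●●
○○○●●○
○○○○○○
○○○○○○
○○○○○○
k=17  ○○○○○○
○○○○○○
○○○○○○
○○●○○●
○○●○>●
○○○●●○
○○○○○○
○○○○○○
○○○○○○
k=18  ○○○○○○
○○○○○○
○○○○○○
○○●○^●
○○●○○●
○○○●●○
○○○○○○
○○○○○○
○○○○○○

north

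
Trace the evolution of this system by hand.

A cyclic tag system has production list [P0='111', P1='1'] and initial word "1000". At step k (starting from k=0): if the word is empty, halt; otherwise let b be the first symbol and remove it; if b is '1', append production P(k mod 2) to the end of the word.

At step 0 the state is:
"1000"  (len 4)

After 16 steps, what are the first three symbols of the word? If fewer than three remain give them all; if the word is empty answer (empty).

111

[0] "1000"  (len 4)
[1] "000111"  (len 6)
[2] "00111"  (len 5)
[3] "0111"  (len 4)
[4] "111"  (len 3)
[5] "11111"  (len 5)
[6] "11111"  (len 5)
[7] "1111111"  (len 7)
[8] "1111111"  (len 7)
[9] "111111111"  (len 9)
[10] "111111111"  (len 9)
[11] "11111111111"  (len 11)
[12] "11111111111"  (len 11)
[13] "1111111111111"  (len 13)
[14] "1111111111111"  (len 13)
[15] "111111111111111"  (len 15)
[16] "111111111111111"  (len 15)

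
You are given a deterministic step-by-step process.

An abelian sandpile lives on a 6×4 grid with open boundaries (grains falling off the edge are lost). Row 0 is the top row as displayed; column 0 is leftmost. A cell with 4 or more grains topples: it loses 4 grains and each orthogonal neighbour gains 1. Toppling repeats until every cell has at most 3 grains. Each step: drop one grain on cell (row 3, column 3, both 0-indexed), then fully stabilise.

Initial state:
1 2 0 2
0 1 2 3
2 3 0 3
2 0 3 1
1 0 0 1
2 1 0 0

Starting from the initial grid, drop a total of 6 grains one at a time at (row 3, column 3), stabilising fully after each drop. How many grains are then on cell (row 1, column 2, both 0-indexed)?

0) 1 2 0 2
0 1 2 3
2 3 0 3
2 0 3 1
1 0 0 1
2 1 0 0
1) 1 2 0 2
0 1 2 3
2 3 0 3
2 0 3 2
1 0 0 1
2 1 0 0
2) 1 2 0 2
0 1 2 3
2 3 0 3
2 0 3 3
1 0 0 1
2 1 0 0
3) 1 2 0 3
0 1 3 0
2 3 2 1
2 1 0 2
1 0 1 2
2 1 0 0
4) 1 2 0 3
0 1 3 0
2 3 2 1
2 1 0 3
1 0 1 2
2 1 0 0
5) 1 2 0 3
0 1 3 0
2 3 2 2
2 1 1 0
1 0 1 3
2 1 0 0
6) 1 2 0 3
0 1 3 0
2 3 2 2
2 1 1 1
1 0 1 3
2 1 0 0

3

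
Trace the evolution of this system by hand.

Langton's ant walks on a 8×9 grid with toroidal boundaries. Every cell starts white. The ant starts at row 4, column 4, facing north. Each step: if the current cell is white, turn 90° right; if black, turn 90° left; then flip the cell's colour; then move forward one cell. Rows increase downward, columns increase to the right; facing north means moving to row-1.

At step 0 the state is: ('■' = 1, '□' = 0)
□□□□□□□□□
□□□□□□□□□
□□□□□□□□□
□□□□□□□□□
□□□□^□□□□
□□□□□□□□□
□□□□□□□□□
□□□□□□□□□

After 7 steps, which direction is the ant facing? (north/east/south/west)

east

t=0: □□□□□□□□□
□□□□□□□□□
□□□□□□□□□
□□□□□□□□□
□□□□^□□□□
□□□□□□□□□
□□□□□□□□□
□□□□□□□□□
t=1: □□□□□□□□□
□□□□□□□□□
□□□□□□□□□
□□□□□□□□□
□□□□■>□□□
□□□□□□□□□
□□□□□□□□□
□□□□□□□□□
t=2: □□□□□□□□□
□□□□□□□□□
□□□□□□□□□
□□□□□□□□□
□□□□■■□□□
□□□□□v□□□
□□□□□□□□□
□□□□□□□□□
t=3: □□□□□□□□□
□□□□□□□□□
□□□□□□□□□
□□□□□□□□□
□□□□■■□□□
□□□□<■□□□
□□□□□□□□□
□□□□□□□□□
t=4: □□□□□□□□□
□□□□□□□□□
□□□□□□□□□
□□□□□□□□□
□□□□^■□□□
□□□□■■□□□
□□□□□□□□□
□□□□□□□□□
t=5: □□□□□□□□□
□□□□□□□□□
□□□□□□□□□
□□□□□□□□□
□□□<□■□□□
□□□□■■□□□
□□□□□□□□□
□□□□□□□□□
t=6: □□□□□□□□□
□□□□□□□□□
□□□□□□□□□
□□□^□□□□□
□□□■□■□□□
□□□□■■□□□
□□□□□□□□□
□□□□□□□□□
t=7: □□□□□□□□□
□□□□□□□□□
□□□□□□□□□
□□□■>□□□□
□□□■□■□□□
□□□□■■□□□
□□□□□□□□□
□□□□□□□□□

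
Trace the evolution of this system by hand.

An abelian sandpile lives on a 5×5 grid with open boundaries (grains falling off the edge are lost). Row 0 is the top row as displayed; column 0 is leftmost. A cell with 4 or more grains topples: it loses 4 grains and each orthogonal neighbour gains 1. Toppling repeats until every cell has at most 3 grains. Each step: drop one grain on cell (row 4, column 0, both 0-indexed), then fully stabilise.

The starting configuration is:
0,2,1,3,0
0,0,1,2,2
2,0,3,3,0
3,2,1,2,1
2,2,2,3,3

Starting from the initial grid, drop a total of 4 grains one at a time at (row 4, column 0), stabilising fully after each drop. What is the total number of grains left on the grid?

k=0  0,2,1,3,0
0,0,1,2,2
2,0,3,3,0
3,2,1,2,1
2,2,2,3,3
k=1  0,2,1,3,0
0,0,1,2,2
2,0,3,3,0
3,2,1,2,1
3,2,2,3,3
k=2  0,2,1,3,0
0,0,1,2,2
3,0,3,3,0
0,3,1,2,1
1,3,2,3,3
k=3  0,2,1,3,0
0,0,1,2,2
3,0,3,3,0
0,3,1,2,1
2,3,2,3,3
k=4  0,2,1,3,0
0,0,1,2,2
3,0,3,3,0
0,3,1,2,1
3,3,2,3,3

41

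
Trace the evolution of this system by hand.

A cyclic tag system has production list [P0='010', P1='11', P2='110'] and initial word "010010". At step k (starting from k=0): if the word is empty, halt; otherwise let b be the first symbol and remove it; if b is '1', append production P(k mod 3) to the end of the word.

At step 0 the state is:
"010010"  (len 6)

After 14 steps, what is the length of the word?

12

step 0: "010010"  (len 6)
step 1: "10010"  (len 5)
step 2: "001011"  (len 6)
step 3: "01011"  (len 5)
step 4: "1011"  (len 4)
step 5: "01111"  (len 5)
step 6: "1111"  (len 4)
step 7: "111010"  (len 6)
step 8: "1101011"  (len 7)
step 9: "101011110"  (len 9)
step 10: "01011110010"  (len 11)
step 11: "1011110010"  (len 10)
step 12: "011110010110"  (len 12)
step 13: "11110010110"  (len 11)
step 14: "111001011011"  (len 12)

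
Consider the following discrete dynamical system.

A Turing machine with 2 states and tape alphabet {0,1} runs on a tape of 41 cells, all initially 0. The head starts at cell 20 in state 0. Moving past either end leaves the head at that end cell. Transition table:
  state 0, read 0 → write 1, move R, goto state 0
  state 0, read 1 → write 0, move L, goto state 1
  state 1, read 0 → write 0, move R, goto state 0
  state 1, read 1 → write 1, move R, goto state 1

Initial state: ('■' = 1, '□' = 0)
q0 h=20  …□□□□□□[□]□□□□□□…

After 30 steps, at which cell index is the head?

39

0) q0 h=20  …□□□□□□[□]□□□□□□…
1) q0 h=21  …□□□□□■[□]□□□□□□…
2) q0 h=22  …□□□□■■[□]□□□□□□…
3) q0 h=23  …□□□■■■[□]□□□□□□…
4) q0 h=24  …□□■■■■[□]□□□□□□…
5) q0 h=25  …□■■■■■[□]□□□□□□…
6) q0 h=26  …■■■■■■[□]□□□□□□…
7) q0 h=27  …■■■■■■[□]□□□□□□…
8) q0 h=28  …■■■■■■[□]□□□□□□…
9) q0 h=29  …■■■■■■[□]□□□□□□…
10) q0 h=30  …■■■■■■[□]□□□□□□…
11) q0 h=31  …■■■■■■[□]□□□□□□…
12) q0 h=32  …■■■■■■[□]□□□□□□…
13) q0 h=33  …■■■■■■[□]□□□□□□…
14) q0 h=34  …■■■■■■[□]□□□□□□|
15) q0 h=35  …■■■■■■[□]□□□□□|
16) q0 h=36  …■■■■■■[□]□□□□|
17) q0 h=37  …■■■■■■[□]□□□|
18) q0 h=38  …■■■■■■[□]□□|
19) q0 h=39  …■■■■■■[□]□|
20) q0 h=40  …■■■■■■[□]|
21) q0 h=40  …■■■■■■[■]|
22) q1 h=39  …■■■■■■[■]□|
23) q1 h=40  …■■■■■■[□]|
24) q0 h=40  …■■■■■■[□]|
25) q0 h=40  …■■■■■■[■]|
26) q1 h=39  …■■■■■■[■]□|
27) q1 h=40  …■■■■■■[□]|
28) q0 h=40  …■■■■■■[□]|
29) q0 h=40  …■■■■■■[■]|
30) q1 h=39  …■■■■■■[■]□|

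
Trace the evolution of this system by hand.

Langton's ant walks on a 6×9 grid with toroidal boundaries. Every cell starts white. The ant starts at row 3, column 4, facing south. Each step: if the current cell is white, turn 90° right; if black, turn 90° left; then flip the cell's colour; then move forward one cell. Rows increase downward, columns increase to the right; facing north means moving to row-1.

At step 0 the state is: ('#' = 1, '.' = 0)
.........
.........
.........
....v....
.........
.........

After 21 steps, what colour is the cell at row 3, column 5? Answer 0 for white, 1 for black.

0

0) .........
.........
.........
....v....
.........
.........
1) .........
.........
.........
...<#....
.........
.........
2) .........
.........
...^.....
...##....
.........
.........
3) .........
.........
...#>....
...##....
.........
.........
4) .........
.........
...##....
...#v....
.........
.........
5) .........
.........
...##....
...#.>...
.........
.........
6) .........
.........
...##....
...#.#...
.....v...
.........
7) .........
.........
...##....
...#.#...
....<#...
.........
8) .........
.........
...##....
...#^#...
....##...
.........
9) .........
.........
...##....
...##>...
....##...
.........
10) .........
.........
...##^...
...##....
....##...
.........
11) .........
.........
...###>..
...##....
....##...
.........
12) .........
.........
...####..
...##.v..
....##...
.........
13) .........
.........
...####..
...##<#..
....##...
.........
14) .........
.........
...##^#..
...####..
....##...
.........
15) .........
.........
...#<.#..
...####..
....##...
.........
16) .........
.........
...#..#..
...#v##..
....##...
.........
17) .........
.........
...#..#..
...#.>#..
....##...
.........
18) .........
.........
...#.^#..
...#..#..
....##...
.........
19) .........
.........
...#.#>..
...#..#..
....##...
.........
20) .........
......^..
...#.#...
...#..#..
....##...
.........
21) .........
......#>.
...#.#...
...#..#..
....##...
.........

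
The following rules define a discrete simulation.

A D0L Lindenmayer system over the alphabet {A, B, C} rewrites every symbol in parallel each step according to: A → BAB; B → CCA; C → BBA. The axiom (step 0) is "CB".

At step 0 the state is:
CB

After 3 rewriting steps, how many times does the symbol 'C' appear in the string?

[0] CB
[1] BBACCA
[2] CCACCABABBBABBABAB
[3] BBABBABABBBABBABABCCABABCCACCACCABABCCACCABABCCABABCCA

16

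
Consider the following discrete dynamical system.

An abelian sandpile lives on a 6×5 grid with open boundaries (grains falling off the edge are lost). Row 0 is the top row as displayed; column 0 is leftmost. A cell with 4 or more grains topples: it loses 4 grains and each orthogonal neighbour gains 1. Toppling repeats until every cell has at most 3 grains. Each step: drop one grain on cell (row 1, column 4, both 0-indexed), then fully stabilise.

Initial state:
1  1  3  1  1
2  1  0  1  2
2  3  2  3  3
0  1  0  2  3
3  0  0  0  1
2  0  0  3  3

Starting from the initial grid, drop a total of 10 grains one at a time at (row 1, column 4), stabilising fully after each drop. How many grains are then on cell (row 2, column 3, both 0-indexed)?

3

step 0: 1  1  3  1  1
2  1  0  1  2
2  3  2  3  3
0  1  0  2  3
3  0  0  0  1
2  0  0  3  3
step 1: 1  1  3  1  1
2  1  0  1  3
2  3  2  3  3
0  1  0  2  3
3  0  0  0  1
2  0  0  3  3
step 2: 1  1  3  1  2
2  1  0  3  1
2  3  3  1  2
0  1  1  0  1
3  0  0  1  2
2  0  0  3  3
step 3: 1  1  3  1  2
2  1  0  3  2
2  3  3  1  2
0  1  1  0  1
3  0  0  1  2
2  0  0  3  3
step 4: 1  1  3  1  2
2  1  0  3  3
2  3  3  1  2
0  1  1  0  1
3  0  0  1  2
2  0  0  3  3
step 5: 1  1  3  2  3
2  1  1  0  1
2  3  3  2  3
0  1  1  0  1
3  0  0  1  2
2  0  0  3  3
step 6: 1  1  3  2  3
2  1  1  0  2
2  3  3  2  3
0  1  1  0  1
3  0  0  1  2
2  0  0  3  3
step 7: 1  1  3  2  3
2  1  1  0  3
2  3  3  2  3
0  1  1  0  1
3  0  0  1  2
2  0  0  3  3
step 8: 1  1  3  3  0
2  1  1  1  2
2  3  3  3  0
0  1  1  0  2
3  0  0  1  2
2  0  0  3  3
step 9: 1  1  3  3  0
2  1  1  1  3
2  3  3  3  0
0  1  1  0  2
3  0  0  1  2
2  0  0  3  3
step 10: 1  1  3  3  1
2  1  1  2  0
2  3  3  3  1
0  1  1  0  2
3  0  0  1  2
2  0  0  3  3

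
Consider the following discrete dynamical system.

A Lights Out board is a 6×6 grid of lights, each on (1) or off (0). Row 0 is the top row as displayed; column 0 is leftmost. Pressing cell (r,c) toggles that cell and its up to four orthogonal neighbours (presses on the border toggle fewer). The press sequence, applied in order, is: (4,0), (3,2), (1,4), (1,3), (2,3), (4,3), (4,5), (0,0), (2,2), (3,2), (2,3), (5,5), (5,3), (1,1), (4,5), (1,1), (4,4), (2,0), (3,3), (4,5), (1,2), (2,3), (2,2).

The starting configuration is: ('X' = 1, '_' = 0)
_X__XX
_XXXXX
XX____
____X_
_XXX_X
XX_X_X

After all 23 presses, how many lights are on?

20

step 0: _X__XX
_XXXXX
XX____
____X_
_XXX_X
XX_X_X
step 1: _X__XX
_XXXXX
XX____
X___X_
X_XX_X
_X_X_X
step 2: _X__XX
_XXXXX
XXX___
XXXXX_
X__X_X
_X_X_X
step 3: _X___X
_XX___
XXX_X_
XXXXX_
X__X_X
_X_X_X
step 4: _X_X_X
_X_XX_
XXXXX_
XXXXX_
X__X_X
_X_X_X
step 5: _X_X_X
_X__X_
XX____
XXX_X_
X__X_X
_X_X_X
step 6: _X_X_X
_X__X_
XX____
XXXXX_
X_X_XX
_X___X
step 7: _X_X_X
_X__X_
XX____
XXXXXX
X_X___
_X____
step 8: X__X_X
XX__X_
XX____
XXXXXX
X_X___
_X____
step 9: X__X_X
XXX_X_
X_XX__
XX_XXX
X_X___
_X____
step 10: X__X_X
XXX_X_
X__X__
X_X_XX
X_____
_X____
step 11: X__X_X
XXXXX_
X_X_X_
X_XXXX
X_____
_X____
step 12: X__X_X
XXXXX_
X_X_X_
X_XXXX
X____X
_X__XX
step 13: X__X_X
XXXXX_
X_X_X_
X_XXXX
X__X_X
_XXX_X
step 14: XX_X_X
___XX_
XXX_X_
X_XXXX
X__X_X
_XXX_X
step 15: XX_X_X
___XX_
XXX_X_
X_XXX_
X__XX_
_XXX__
step 16: X__X_X
XXXXX_
X_X_X_
X_XXX_
X__XX_
_XXX__
step 17: X__X_X
XXXXX_
X_X_X_
X_XX__
X____X
_XXXX_
step 18: X__X_X
_XXXX_
_XX_X_
__XX__
X____X
_XXXX_
step 19: X__X_X
_XXXX_
_XXXX_
____X_
X__X_X
_XXXX_
step 20: X__X_X
_XXXX_
_XXXX_
____XX
X__XX_
_XXXXX
step 21: X_XX_X
____X_
_X_XX_
____XX
X__XX_
_XXXXX
step 22: X_XX_X
___XX_
_XX___
___XXX
X__XX_
_XXXXX
step 23: X_XX_X
__XXX_
___X__
__XXXX
X__XX_
_XXXXX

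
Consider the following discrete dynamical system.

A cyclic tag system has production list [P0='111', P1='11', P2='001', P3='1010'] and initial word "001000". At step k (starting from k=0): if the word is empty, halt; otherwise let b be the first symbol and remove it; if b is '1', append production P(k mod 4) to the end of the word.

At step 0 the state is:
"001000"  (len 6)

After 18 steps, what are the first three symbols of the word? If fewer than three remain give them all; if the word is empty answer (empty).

step 0: "001000"  (len 6)
step 1: "01000"  (len 5)
step 2: "1000"  (len 4)
step 3: "000001"  (len 6)
step 4: "00001"  (len 5)
step 5: "0001"  (len 4)
step 6: "001"  (len 3)
step 7: "01"  (len 2)
step 8: "1"  (len 1)
step 9: "111"  (len 3)
step 10: "1111"  (len 4)
step 11: "111001"  (len 6)
step 12: "110011010"  (len 9)
step 13: "10011010111"  (len 11)
step 14: "001101011111"  (len 12)
step 15: "01101011111"  (len 11)
step 16: "1101011111"  (len 10)
step 17: "101011111111"  (len 12)
step 18: "0101111111111"  (len 13)

010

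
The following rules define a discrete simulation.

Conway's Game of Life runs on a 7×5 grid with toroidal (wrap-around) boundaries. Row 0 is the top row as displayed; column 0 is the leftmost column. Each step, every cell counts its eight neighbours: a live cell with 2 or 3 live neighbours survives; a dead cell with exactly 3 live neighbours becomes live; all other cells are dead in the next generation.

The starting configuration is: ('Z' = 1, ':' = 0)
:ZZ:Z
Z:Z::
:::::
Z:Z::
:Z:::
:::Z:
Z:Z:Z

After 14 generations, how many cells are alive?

30

k=0  :ZZ:Z
Z:Z::
:::::
Z:Z::
:Z:::
:::Z:
Z:Z:Z
k=1  ::Z:Z
Z:ZZ:
:::::
:Z:::
:ZZ::
ZZZZZ
Z:Z:Z
k=2  ::Z::
:ZZZZ
:ZZ::
:ZZ::
::::Z
:::::
:::::
k=3  :ZZ::
Z::::
:::::
ZZZZ:
:::::
:::::
:::::
k=4  :Z:::
:Z:::
Z:Z:Z
:ZZ::
:ZZ::
:::::
:::::
k=5  :::::
:ZZ::
Z:ZZ:
:::::
:ZZ::
:::::
:::::
k=6  :::::
:ZZZ:
::ZZ:
:::Z:
:::::
:::::
:::::
k=7  ::Z::
:Z:Z:
:Z::Z
::ZZ:
:::::
:::::
:::::
k=8  ::Z::
ZZ:Z:
ZZ::Z
::ZZ:
:::::
:::::
:::::
k=9  :ZZ::
:::Z:
:::::
ZZZZZ
:::::
:::::
:::::
k=10  ::Z::
::Z::
ZZ:::
ZZZZZ
ZZZZZ
:::::
:::::
k=11  :::::
::Z::
:::::
:::::
:::::
ZZZZZ
:::::
k=12  :::::
:::::
:::::
:::::
ZZZZZ
ZZZZZ
ZZZZZ
k=13  ZZZZZ
:::::
:::::
ZZZZZ
:::::
:::::
:::::
k=14  ZZZZZ
ZZZZZ
ZZZZZ
ZZZZZ
ZZZZZ
:::::
ZZZZZ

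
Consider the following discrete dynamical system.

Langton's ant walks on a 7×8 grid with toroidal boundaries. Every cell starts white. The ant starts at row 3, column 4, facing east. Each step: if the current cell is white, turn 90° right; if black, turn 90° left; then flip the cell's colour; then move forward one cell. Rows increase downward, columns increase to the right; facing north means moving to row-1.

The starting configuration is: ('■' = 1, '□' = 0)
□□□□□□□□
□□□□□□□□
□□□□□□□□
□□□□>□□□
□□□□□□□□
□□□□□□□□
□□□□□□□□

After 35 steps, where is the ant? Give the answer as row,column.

gen 0: □□□□□□□□
□□□□□□□□
□□□□□□□□
□□□□>□□□
□□□□□□□□
□□□□□□□□
□□□□□□□□
gen 1: □□□□□□□□
□□□□□□□□
□□□□□□□□
□□□□■□□□
□□□□v□□□
□□□□□□□□
□□□□□□□□
gen 2: □□□□□□□□
□□□□□□□□
□□□□□□□□
□□□□■□□□
□□□<■□□□
□□□□□□□□
□□□□□□□□
gen 3: □□□□□□□□
□□□□□□□□
□□□□□□□□
□□□^■□□□
□□□■■□□□
□□□□□□□□
□□□□□□□□
gen 4: □□□□□□□□
□□□□□□□□
□□□□□□□□
□□□■>□□□
□□□■■□□□
□□□□□□□□
□□□□□□□□
gen 5: □□□□□□□□
□□□□□□□□
□□□□^□□□
□□□■□□□□
□□□■■□□□
□□□□□□□□
□□□□□□□□
gen 6: □□□□□□□□
□□□□□□□□
□□□□■>□□
□□□■□□□□
□□□■■□□□
□□□□□□□□
□□□□□□□□
gen 7: □□□□□□□□
□□□□□□□□
□□□□■■□□
□□□■□v□□
□□□■■□□□
□□□□□□□□
□□□□□□□□
gen 8: □□□□□□□□
□□□□□□□□
□□□□■■□□
□□□■<■□□
□□□■■□□□
□□□□□□□□
□□□□□□□□
gen 9: □□□□□□□□
□□□□□□□□
□□□□^■□□
□□□■■■□□
□□□■■□□□
□□□□□□□□
□□□□□□□□
gen 10: □□□□□□□□
□□□□□□□□
□□□<□■□□
□□□■■■□□
□□□■■□□□
□□□□□□□□
□□□□□□□□
gen 11: □□□□□□□□
□□□^□□□□
□□□■□■□□
□□□■■■□□
□□□■■□□□
□□□□□□□□
□□□□□□□□
gen 12: □□□□□□□□
□□□■>□□□
□□□■□■□□
□□□■■■□□
□□□■■□□□
□□□□□□□□
□□□□□□□□
gen 13: □□□□□□□□
□□□■■□□□
□□□■v■□□
□□□■■■□□
□□□■■□□□
□□□□□□□□
□□□□□□□□
gen 14: □□□□□□□□
□□□■■□□□
□□□<■■□□
□□□■■■□□
□□□■■□□□
□□□□□□□□
□□□□□□□□
gen 15: □□□□□□□□
□□□■■□□□
□□□□■■□□
□□□v■■□□
□□□■■□□□
□□□□□□□□
□□□□□□□□
gen 16: □□□□□□□□
□□□■■□□□
□□□□■■□□
□□□□>■□□
□□□■■□□□
□□□□□□□□
□□□□□□□□
gen 17: □□□□□□□□
□□□■■□□□
□□□□^■□□
□□□□□■□□
□□□■■□□□
□□□□□□□□
□□□□□□□□
gen 18: □□□□□□□□
□□□■■□□□
□□□<□■□□
□□□□□■□□
□□□■■□□□
□□□□□□□□
□□□□□□□□
gen 19: □□□□□□□□
□□□^■□□□
□□□■□■□□
□□□□□■□□
□□□■■□□□
□□□□□□□□
□□□□□□□□
gen 20: □□□□□□□□
□□<□■□□□
□□□■□■□□
□□□□□■□□
□□□■■□□□
□□□□□□□□
□□□□□□□□
gen 21: □□^□□□□□
□□■□■□□□
□□□■□■□□
□□□□□■□□
□□□■■□□□
□□□□□□□□
□□□□□□□□
gen 22: □□■>□□□□
□□■□■□□□
□□□■□■□□
□□□□□■□□
□□□■■□□□
□□□□□□□□
□□□□□□□□
gen 23: □□■■□□□□
□□■v■□□□
□□□■□■□□
□□□□□■□□
□□□■■□□□
□□□□□□□□
□□□□□□□□
gen 24: □□■■□□□□
□□<■■□□□
□□□■□■□□
□□□□□■□□
□□□■■□□□
□□□□□□□□
□□□□□□□□
gen 25: □□■■□□□□
□□□■■□□□
□□v■□■□□
□□□□□■□□
□□□■■□□□
□□□□□□□□
□□□□□□□□
gen 26: □□■■□□□□
□□□■■□□□
□<■■□■□□
□□□□□■□□
□□□■■□□□
□□□□□□□□
□□□□□□□□
gen 27: □□■■□□□□
□^□■■□□□
□■■■□■□□
□□□□□■□□
□□□■■□□□
□□□□□□□□
□□□□□□□□
gen 28: □□■■□□□□
□■>■■□□□
□■■■□■□□
□□□□□■□□
□□□■■□□□
□□□□□□□□
□□□□□□□□
gen 29: □□■■□□□□
□■■■■□□□
□■v■□■□□
□□□□□■□□
□□□■■□□□
□□□□□□□□
□□□□□□□□
gen 30: □□■■□□□□
□■■■■□□□
□■□>□■□□
□□□□□■□□
□□□■■□□□
□□□□□□□□
□□□□□□□□
gen 31: □□■■□□□□
□■■^■□□□
□■□□□■□□
□□□□□■□□
□□□■■□□□
□□□□□□□□
□□□□□□□□
gen 32: □□■■□□□□
□■<□■□□□
□■□□□■□□
□□□□□■□□
□□□■■□□□
□□□□□□□□
□□□□□□□□
gen 33: □□■■□□□□
□■□□■□□□
□■v□□■□□
□□□□□■□□
□□□■■□□□
□□□□□□□□
□□□□□□□□
gen 34: □□■■□□□□
□■□□■□□□
□<■□□■□□
□□□□□■□□
□□□■■□□□
□□□□□□□□
□□□□□□□□
gen 35: □□■■□□□□
□■□□■□□□
□□■□□■□□
□v□□□■□□
□□□■■□□□
□□□□□□□□
□□□□□□□□

3,1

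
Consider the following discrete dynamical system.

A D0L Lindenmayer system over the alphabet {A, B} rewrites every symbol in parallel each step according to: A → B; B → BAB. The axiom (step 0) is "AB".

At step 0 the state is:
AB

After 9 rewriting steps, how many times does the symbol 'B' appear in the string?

step 0: AB
step 1: BBAB
step 2: BABBABBBAB
step 3: BABBBABBABBBABBABBABBBAB
step 4: BABBBABBABBABBBABBABBBABBABBABBBABBABBBABBABBBABBABBABBBAB
step 5: BABBBABBABBABBBABBABBBABBABBBABBABBABBBABBABBBABBABBABBBAB…BABBBABBABBABBBABBABBBABBABBABBBABBABBBABBABBBABBABBABBBAB  (len 140)
step 6: BABBBABBABBABBBABBABBBABBABBBABBABBABBBABBABBBABBABBABBBAB…BABBBABBABBABBBABBABBBABBABBABBBABBABBBABBABBBABBABBABBBAB  (len 338)
step 7: BABBBABBABBABBBABBABBBABBABBBABBABBABBBABBABBBABBABBABBBAB…BABBBABBABBABBBABBABBBABBABBABBBABBABBBABBABBBABBABBABBBAB  (len 816)
step 8: BABBBABBABBABBBABBABBBABBABBBABBABBABBBABBABBBABBABBABBBAB…BABBBABBABBABBBABBABBBABBABBABBBABBABBBABBABBBABBABBABBBAB  (len 1970)
step 9: BABBBABBABBABBBABBABBBABBABBBABBABBABBBABBABBBABBABBABBBAB…BABBBABBABBABBBABBABBBABBABBABBBABBABBBABBABBBABBABBABBBAB  (len 4756)

3363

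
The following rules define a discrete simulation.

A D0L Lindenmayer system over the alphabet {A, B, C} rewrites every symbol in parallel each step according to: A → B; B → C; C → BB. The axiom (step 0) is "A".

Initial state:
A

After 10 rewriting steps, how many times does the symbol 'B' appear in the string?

0

gen 0: A
gen 1: B
gen 2: C
gen 3: BB
gen 4: CC
gen 5: BBBB
gen 6: CCCC
gen 7: BBBBBBBB
gen 8: CCCCCCCC
gen 9: BBBBBBBBBBBBBBBB
gen 10: CCCCCCCCCCCCCCCC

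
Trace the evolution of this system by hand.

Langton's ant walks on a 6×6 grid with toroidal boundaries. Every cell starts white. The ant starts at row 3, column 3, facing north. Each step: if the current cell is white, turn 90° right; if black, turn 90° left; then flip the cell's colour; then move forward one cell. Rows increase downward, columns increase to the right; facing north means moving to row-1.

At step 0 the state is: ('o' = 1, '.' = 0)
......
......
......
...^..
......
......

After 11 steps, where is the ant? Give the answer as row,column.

4,1

[0] ......
......
......
...^..
......
......
[1] ......
......
......
...o>.
......
......
[2] ......
......
......
...oo.
....v.
......
[3] ......
......
......
...oo.
...<o.
......
[4] ......
......
......
...^o.
...oo.
......
[5] ......
......
......
..<.o.
...oo.
......
[6] ......
......
..^...
..o.o.
...oo.
......
[7] ......
......
..o>..
..o.o.
...oo.
......
[8] ......
......
..oo..
..ovo.
...oo.
......
[9] ......
......
..oo..
..<oo.
...oo.
......
[10] ......
......
..oo..
...oo.
..voo.
......
[11] ......
......
..oo..
...oo.
.<ooo.
......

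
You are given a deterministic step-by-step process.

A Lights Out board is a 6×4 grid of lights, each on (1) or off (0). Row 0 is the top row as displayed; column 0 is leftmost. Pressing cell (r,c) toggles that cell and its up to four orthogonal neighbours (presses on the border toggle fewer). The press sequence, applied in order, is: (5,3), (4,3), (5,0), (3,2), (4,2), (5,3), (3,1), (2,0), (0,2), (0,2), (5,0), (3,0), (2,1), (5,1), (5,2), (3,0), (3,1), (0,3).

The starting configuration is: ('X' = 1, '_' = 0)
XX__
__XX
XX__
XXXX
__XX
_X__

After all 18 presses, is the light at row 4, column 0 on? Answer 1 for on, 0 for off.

0

step 0: XX__
__XX
XX__
XXXX
__XX
_X__
step 1: XX__
__XX
XX__
XXXX
__X_
_XXX
step 2: XX__
__XX
XX__
XXX_
___X
_XX_
step 3: XX__
__XX
XX__
XXX_
X__X
X_X_
step 4: XX__
__XX
XXX_
X__X
X_XX
X_X_
step 5: XX__
__XX
XXX_
X_XX
XX__
X___
step 6: XX__
__XX
XXX_
X_XX
XX_X
X_XX
step 7: XX__
__XX
X_X_
_X_X
X__X
X_XX
step 8: XX__
X_XX
_XX_
XX_X
X__X
X_XX
step 9: X_XX
X__X
_XX_
XX_X
X__X
X_XX
step 10: XX__
X_XX
_XX_
XX_X
X__X
X_XX
step 11: XX__
X_XX
_XX_
XX_X
___X
_XXX
step 12: XX__
X_XX
XXX_
___X
X__X
_XXX
step 13: XX__
XXXX
____
_X_X
X__X
_XXX
step 14: XX__
XXXX
____
_X_X
XX_X
X__X
step 15: XX__
XXXX
____
_X_X
XXXX
XXX_
step 16: XX__
XXXX
X___
X__X
_XXX
XXX_
step 17: XX__
XXXX
XX__
_XXX
__XX
XXX_
step 18: XXXX
XXX_
XX__
_XXX
__XX
XXX_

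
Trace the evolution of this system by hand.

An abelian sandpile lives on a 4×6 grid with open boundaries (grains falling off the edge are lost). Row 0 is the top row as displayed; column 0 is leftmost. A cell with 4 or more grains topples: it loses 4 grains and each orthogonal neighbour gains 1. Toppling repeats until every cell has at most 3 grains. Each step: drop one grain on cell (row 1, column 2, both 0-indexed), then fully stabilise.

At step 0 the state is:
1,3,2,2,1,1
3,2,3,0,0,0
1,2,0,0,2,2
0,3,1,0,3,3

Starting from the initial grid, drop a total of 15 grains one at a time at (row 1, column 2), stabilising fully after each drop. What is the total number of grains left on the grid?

gen 0: 1,3,2,2,1,1
3,2,3,0,0,0
1,2,0,0,2,2
0,3,1,0,3,3
gen 1: 1,3,3,2,1,1
3,3,0,1,0,0
1,2,1,0,2,2
0,3,1,0,3,3
gen 2: 1,3,3,2,1,1
3,3,1,1,0,0
1,2,1,0,2,2
0,3,1,0,3,3
gen 3: 1,3,3,2,1,1
3,3,2,1,0,0
1,2,1,0,2,2
0,3,1,0,3,3
gen 4: 1,3,3,2,1,1
3,3,3,1,0,0
1,2,1,0,2,2
0,3,1,0,3,3
gen 5: 3,1,1,3,1,1
0,2,2,2,0,0
2,3,2,0,2,2
0,3,1,0,3,3
gen 6: 3,1,1,3,1,1
0,2,3,2,0,0
2,3,2,0,2,2
0,3,1,0,3,3
gen 7: 3,1,2,3,1,1
0,3,0,3,0,0
2,3,3,0,2,2
0,3,1,0,3,3
gen 8: 3,1,2,3,1,1
0,3,1,3,0,0
2,3,3,0,2,2
0,3,1,0,3,3
gen 9: 3,1,2,3,1,1
0,3,2,3,0,0
2,3,3,0,2,2
0,3,1,0,3,3
gen 10: 3,1,2,3,1,1
0,3,3,3,0,0
2,3,3,0,2,2
0,3,1,0,3,3
gen 11: 3,3,1,1,2,1
1,2,0,2,1,0
3,2,2,2,2,2
1,0,3,0,3,3
gen 12: 3,3,1,1,2,1
1,2,1,2,1,0
3,2,2,2,2,2
1,0,3,0,3,3
gen 13: 3,3,1,1,2,1
1,2,2,2,1,0
3,2,2,2,2,2
1,0,3,0,3,3
gen 14: 3,3,1,1,2,1
1,2,3,2,1,0
3,2,2,2,2,2
1,0,3,0,3,3
gen 15: 3,3,2,1,2,1
1,3,0,3,1,0
3,2,3,2,2,2
1,0,3,0,3,3

44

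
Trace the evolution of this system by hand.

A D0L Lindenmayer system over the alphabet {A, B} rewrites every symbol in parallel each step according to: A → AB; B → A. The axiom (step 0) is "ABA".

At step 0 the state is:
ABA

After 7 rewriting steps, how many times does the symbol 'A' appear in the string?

step 0: ABA
step 1: ABAAB
step 2: ABAABABA
step 3: ABAABABAABAAB
step 4: ABAABABAABAABABAABABA
step 5: ABAABABAABAABABAABABAABAABABAABAAB
step 6: ABAABABAABAABABAABABAABAABABAABAABABAABABAABAABABAABABA
step 7: ABAABABAABAABABAABABAABAABABAABAABABAABABAABAABABAABABAABAABABAABAABABAABABAABAABABAABAAB

55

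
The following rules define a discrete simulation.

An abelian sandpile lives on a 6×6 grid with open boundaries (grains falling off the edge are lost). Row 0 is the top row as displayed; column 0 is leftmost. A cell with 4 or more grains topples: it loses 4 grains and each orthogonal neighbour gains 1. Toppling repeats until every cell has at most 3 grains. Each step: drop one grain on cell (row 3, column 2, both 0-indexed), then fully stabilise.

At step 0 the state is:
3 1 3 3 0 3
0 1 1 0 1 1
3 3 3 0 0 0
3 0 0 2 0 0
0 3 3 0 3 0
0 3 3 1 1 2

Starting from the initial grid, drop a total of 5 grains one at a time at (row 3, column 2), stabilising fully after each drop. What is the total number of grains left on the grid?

0) 3 1 3 3 0 3
0 1 1 0 1 1
3 3 3 0 0 0
3 0 0 2 0 0
0 3 3 0 3 0
0 3 3 1 1 2
1) 3 1 3 3 0 3
0 1 1 0 1 1
3 3 3 0 0 0
3 0 1 2 0 0
0 3 3 0 3 0
0 3 3 1 1 2
2) 3 1 3 3 0 3
0 1 1 0 1 1
3 3 3 0 0 0
3 0 2 2 0 0
0 3 3 0 3 0
0 3 3 1 1 2
3) 3 1 3 3 0 3
0 1 1 0 1 1
3 3 3 0 0 0
3 0 3 2 0 0
0 3 3 0 3 0
0 3 3 1 1 2
4) 3 1 3 3 0 3
1 2 2 0 1 1
1 2 1 1 0 0
1 0 3 3 0 0
2 2 2 1 3 0
1 1 1 2 1 2
5) 3 1 3 3 0 3
1 2 2 0 1 1
1 2 2 2 0 0
1 1 1 0 1 0
2 2 3 2 3 0
1 1 1 2 1 2

51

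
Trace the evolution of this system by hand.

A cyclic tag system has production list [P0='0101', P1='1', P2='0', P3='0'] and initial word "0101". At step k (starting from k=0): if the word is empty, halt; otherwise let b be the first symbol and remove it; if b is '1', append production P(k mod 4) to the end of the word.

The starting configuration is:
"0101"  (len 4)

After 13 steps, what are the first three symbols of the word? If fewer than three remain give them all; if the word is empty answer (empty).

(empty)

0) "0101"  (len 4)
1) "101"  (len 3)
2) "011"  (len 3)
3) "11"  (len 2)
4) "10"  (len 2)
5) "00101"  (len 5)
6) "0101"  (len 4)
7) "101"  (len 3)
8) "010"  (len 3)
9) "10"  (len 2)
10) "01"  (len 2)
11) "1"  (len 1)
12) "0"  (len 1)
13) (halted — word empty)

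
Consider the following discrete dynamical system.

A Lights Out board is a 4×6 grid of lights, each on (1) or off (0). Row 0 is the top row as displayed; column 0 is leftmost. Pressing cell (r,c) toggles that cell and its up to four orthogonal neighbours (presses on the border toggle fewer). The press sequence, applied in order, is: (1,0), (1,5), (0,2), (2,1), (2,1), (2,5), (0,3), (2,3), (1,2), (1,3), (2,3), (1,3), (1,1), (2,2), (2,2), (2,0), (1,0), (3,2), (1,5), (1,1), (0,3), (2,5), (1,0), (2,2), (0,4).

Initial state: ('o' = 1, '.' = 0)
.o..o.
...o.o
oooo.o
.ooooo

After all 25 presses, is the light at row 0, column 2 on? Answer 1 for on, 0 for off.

gen 0: .o..o.
...o.o
oooo.o
.ooooo
gen 1: oo..o.
oo.o.o
.ooo.o
.ooooo
gen 2: oo..oo
oo.oo.
.ooo..
.ooooo
gen 3: o.oooo
ooooo.
.ooo..
.ooooo
gen 4: o.oooo
o.ooo.
o..o..
..oooo
gen 5: o.oooo
ooooo.
.ooo..
.ooooo
gen 6: o.oooo
oooooo
.ooooo
.oooo.
gen 7: o....o
ooo.oo
.ooooo
.oooo.
gen 8: o....o
oooooo
.o...o
.oo.o.
gen 9: o.o..o
o...oo
.oo..o
.oo.o.
gen 10: o.oo.o
o.oo.o
.ooo.o
.oo.o.
gen 11: o.oo.o
o.o..o
.o..oo
.oooo.
gen 12: o.o..o
o..ooo
.o.ooo
.oooo.
gen 13: ooo..o
.ooooo
...ooo
.oooo.
gen 14: ooo..o
.o.ooo
.oo.oo
.o.oo.
gen 15: ooo..o
.ooooo
...ooo
.oooo.
gen 16: ooo..o
oooooo
oo.ooo
ooooo.
gen 17: .oo..o
..oooo
.o.ooo
ooooo.
gen 18: .oo..o
..oooo
.ooooo
o...o.
gen 19: .oo...
..oo..
.oooo.
o...o.
gen 20: ..o...
oo.o..
..ooo.
o...o.
gen 21: ...oo.
oo....
..ooo.
o...o.
gen 22: ...oo.
oo...o
..oo.o
o...oo
gen 23: o..oo.
.....o
o.oo.o
o...oo
gen 24: o..oo.
..o..o
oo...o
o.o.oo
gen 25: o....o
..o.oo
oo...o
o.o.oo

0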